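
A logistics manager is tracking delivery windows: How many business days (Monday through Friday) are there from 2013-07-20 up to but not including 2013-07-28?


Start: 2013-07-20 (Saturday)
End (exclusive): 2013-07-28 (Sunday)
Total calendar days: 8
Full weeks: 8 // 7 = 1 -> 5 weekdays
Remaining 1 days starting on Saturday:
  Sat(-) -> 0 weekdays
Total business days: 5 + 0 = 5

5


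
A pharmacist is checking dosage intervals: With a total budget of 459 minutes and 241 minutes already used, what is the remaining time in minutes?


Total budget: 459 minutes
Time used: 241 minutes
Remaining: 459 - 241 = 218 minutes
Percent used: 52.5%
Percent remaining: 47.5%

218


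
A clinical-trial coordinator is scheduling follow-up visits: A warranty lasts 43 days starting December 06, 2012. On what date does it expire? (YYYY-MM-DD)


Start: 2012-12-06
Adding 43 days
Days remaining in December: 25
After December: 18 days still to add
January 2013 has 31 days, need 18
Result: 2013-01-18

2013-01-18


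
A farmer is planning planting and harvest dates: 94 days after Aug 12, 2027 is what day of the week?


Start: 2027-08-12 (Thursday)
Step 1 - find target date: add 94 days
  2027-08-12 + 94 days = 2027-11-14
Step 2 - day of week:
  94 mod 7 = 3
  Thursday + 3 days -> Sunday
Result: Sunday (2027-11-14)

Sunday


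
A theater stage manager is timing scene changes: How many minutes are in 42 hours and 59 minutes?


Hours: 42
Extra minutes: 59
Minutes per hour: 60
Hours to minutes: 42 x 60 = 2520
Total: 2520 + 59 = 2579

2579


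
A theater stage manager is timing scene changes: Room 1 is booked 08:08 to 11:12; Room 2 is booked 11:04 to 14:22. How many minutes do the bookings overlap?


Interval A: [488, 672] minutes from midnight
Interval B: [664, 862] minutes from midnight
Overlap start = max(488, 664) = 664
Overlap end = min(672, 862) = 672
Overlap = 672 - 664 = 8 minutes

8


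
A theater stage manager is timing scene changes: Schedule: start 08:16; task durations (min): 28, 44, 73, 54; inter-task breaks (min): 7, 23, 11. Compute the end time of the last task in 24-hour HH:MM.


Start: 08:16 = 496 min from midnight
  after task 1 (28 min): 08:44
  after break (7 min): 08:51
  after task 2 (44 min): 09:35
  after break (23 min): 09:58
  after task 3 (73 min): 11:11
  after break (11 min): 11:22
  after task 4 (54 min): 12:16
Total elapsed: 240 minutes
End time: 12:16

12:16


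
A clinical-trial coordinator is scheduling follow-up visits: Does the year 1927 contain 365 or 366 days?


Year: 1927
Check leap year rules:
Divisible by 4? No
1927 is not a leap year
Days: 365

365


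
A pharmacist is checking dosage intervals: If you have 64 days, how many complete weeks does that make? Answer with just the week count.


Total days: 64
Days per week: 7
Division: 64 / 7 = 9 remainder 1
Complete weeks: 9
Remaining days: 1

9


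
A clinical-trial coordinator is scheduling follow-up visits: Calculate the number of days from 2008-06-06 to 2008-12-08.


Start date: 2008-06-06
End date: 2008-12-08
Jun 2008: +25 days
Jul 2008: +31 days
Aug 2008: +31 days
... (4 more months)
Total: 185 days

185


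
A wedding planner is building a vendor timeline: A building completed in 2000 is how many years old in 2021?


Birth year: 2000
Current year: 2021
Age = current year - birth year
Age = 2021 - 2000 = 21

21


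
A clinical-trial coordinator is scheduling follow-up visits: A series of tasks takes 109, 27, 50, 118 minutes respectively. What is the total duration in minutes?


Durations: 109, 27, 50, 118
Running sum: 109
+ 27 = 136
+ 50 = 186
+ 118 = 304
Total duration: 304 minutes
That is 5 hours and 4 minutes

304


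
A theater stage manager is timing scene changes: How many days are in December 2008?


Month: December
Year: 2008
December is a 31-day month
Total: 31 days

31


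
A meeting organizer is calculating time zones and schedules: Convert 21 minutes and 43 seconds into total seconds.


Minutes: 21
Seconds: 43
Convert minutes to seconds: 21 x 60 = 1260
Add remaining seconds: 1260 + 43 = 1303

1303


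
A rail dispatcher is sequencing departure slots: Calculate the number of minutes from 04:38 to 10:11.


Start time: 04:38 = 278 minutes from midnight
End time: 10:11 = 611 minutes from midnight
Difference: 611 - 278 = 333 minutes
That is 5 hours and 33 minutes

333


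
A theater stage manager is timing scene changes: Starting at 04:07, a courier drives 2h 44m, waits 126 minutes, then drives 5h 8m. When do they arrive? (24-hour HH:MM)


Depart: 04:07
Leg 1: +164 min -> 06:51
Layover: +126 min -> 08:57
Leg 2: +308 min -> 14:05
Total travel: 598 minutes = 9h 58m
Arrival: 14:05

14:05


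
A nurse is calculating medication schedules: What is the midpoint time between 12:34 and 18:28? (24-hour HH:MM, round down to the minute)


Start time: 12:34 = 754 minutes from midnight
End time: 18:28 = 1108 minutes from midnight
Sum: 754 + 1108 = 1862
Midpoint: 1862 / 2 = 931 minutes
Convert: 931 / 60 = 15 hours, 31 minutes
Result: 15:31

15:31


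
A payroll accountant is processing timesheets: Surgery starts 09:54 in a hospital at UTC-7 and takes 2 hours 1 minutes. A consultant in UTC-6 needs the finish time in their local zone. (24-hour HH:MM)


Start: 09:54 in UTC-7
Step 1 - add duration:
  minutes: 54 + 1 = 55
  hours: 9 + 2 + 0 = 11
  end in UTC-7: 11:55
Step 2 - convert UTC-7 -> UTC-6:
  offset difference: -6 - (-7) = 1 hours
  11 + (1) = 12 -> mod 24 = 12
Result: 12:55 in UTC-6

12:55


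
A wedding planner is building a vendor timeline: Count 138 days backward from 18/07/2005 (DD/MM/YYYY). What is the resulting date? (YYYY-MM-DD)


Start: 2005-07-18
Subtracting 138 days
Days already passed in July: 18
After going back through July: 120 more days to subtract
June 2005: 30 days, 90 remaining
May 2005: 31 days, 59 remaining
April 2005: 30 days, 29 remaining
March 2005 has 31 days, need 29
Result: 2005-03-02

2005-03-02


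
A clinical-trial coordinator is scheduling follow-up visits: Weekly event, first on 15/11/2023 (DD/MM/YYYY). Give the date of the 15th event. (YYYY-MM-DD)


First occurrence: 2023-11-15 (occurrence 1)
Each occurrence is 7 days after the previous.
Occurrence 15 is 14 weeks after the first.
14 weeks = 98 days
2023-11-15 + 98 days = 2024-02-21

2024-02-21


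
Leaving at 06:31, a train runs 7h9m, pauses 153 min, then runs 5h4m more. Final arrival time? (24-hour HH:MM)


Depart: 06:31
Leg 1: +429 min -> 13:40
Layover: +153 min -> 16:13
Leg 2: +304 min -> 21:17
Total travel: 886 minutes = 14h 46m
Arrival: 21:17

21:17


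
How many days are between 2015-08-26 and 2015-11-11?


Start date: 2015-08-26
End date: 2015-11-11
Aug 2015: +6 days
Sep 2015: +30 days
Oct 2015: +31 days
Nov 2015: +10 days
Total: 77 days

77


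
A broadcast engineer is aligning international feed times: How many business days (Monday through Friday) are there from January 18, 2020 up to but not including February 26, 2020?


Start: 2020-01-18 (Saturday)
End (exclusive): 2020-02-26 (Wednesday)
Total calendar days: 39
Full weeks: 39 // 7 = 5 -> 25 weekdays
Remaining 4 days starting on Saturday:
  Sat(-), Sun(-), Mon(w), Tue(w) -> 2 weekdays
Total business days: 25 + 2 = 27

27


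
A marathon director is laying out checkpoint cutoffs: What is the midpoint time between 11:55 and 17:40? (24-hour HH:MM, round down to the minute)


Start time: 11:55 = 715 minutes from midnight
End time: 17:40 = 1060 minutes from midnight
Sum: 715 + 1060 = 1775
Midpoint: 1775 / 2 = 887 minutes
Convert: 887 / 60 = 14 hours, 47 minutes
Result: 14:47

14:47


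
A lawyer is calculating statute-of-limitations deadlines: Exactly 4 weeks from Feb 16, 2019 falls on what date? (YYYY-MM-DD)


Start: 2019-02-16
Weeks to add: 4
Convert to days: 4 x 7 = 28 days
Add 28 days to 2019-02-16
Result: 2019-03-16

2019-03-16


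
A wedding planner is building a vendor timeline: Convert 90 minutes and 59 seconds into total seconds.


Minutes: 90
Seconds: 59
Convert minutes to seconds: 90 x 60 = 5400
Add remaining seconds: 5400 + 59 = 5459

5459


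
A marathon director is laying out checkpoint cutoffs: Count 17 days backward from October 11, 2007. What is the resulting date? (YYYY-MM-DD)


Start: 2007-10-11
Subtracting 17 days
Days already passed in October: 11
After going back through October: 6 more days to subtract
September 2007 has 30 days, need 6
Result: 2007-09-24

2007-09-24


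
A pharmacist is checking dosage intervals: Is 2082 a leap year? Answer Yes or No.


Year: 2082
Divisible by 4? 2082 / 4 = 520.5 -> No
Not divisible by 4, so NOT a leap year

No


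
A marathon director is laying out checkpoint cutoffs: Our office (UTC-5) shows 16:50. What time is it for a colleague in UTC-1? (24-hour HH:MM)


Local time: 16:50 at UTC-5 (offset -5h)
Target zone: UTC-1 (offset -1h)
Difference: -1 - (-5) = 4 hours
Calculation: 16 + (4) = 20
Result: 20:50

20:50


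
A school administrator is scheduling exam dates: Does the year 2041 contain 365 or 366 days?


Year: 2041
Check leap year rules:
Divisible by 4? No
2041 is not a leap year
Days: 365

365


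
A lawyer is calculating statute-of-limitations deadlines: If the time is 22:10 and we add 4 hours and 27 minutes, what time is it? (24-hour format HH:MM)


Start time: 22:10
Adding: 4 hours 27 minutes
Minutes: 10 + 27 = 37
Hours: 22 + 4 + 0 = 26
Hour wraparound: 26 mod 24 = 2
Result: 02:37

02:37


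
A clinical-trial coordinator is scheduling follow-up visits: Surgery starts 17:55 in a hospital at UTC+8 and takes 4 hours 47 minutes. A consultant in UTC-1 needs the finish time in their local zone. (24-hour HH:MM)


Start: 17:55 in UTC+8
Step 1 - add duration:
  minutes: 55 + 47 = 102 (carry 1h)
  hours: 17 + 4 + 1 = 22
  end in UTC+8: 22:42
Step 2 - convert UTC+8 -> UTC-1:
  offset difference: -1 - (8) = -9 hours
  22 + (-9) = 13 -> mod 24 = 13
Result: 13:42 in UTC-1

13:42


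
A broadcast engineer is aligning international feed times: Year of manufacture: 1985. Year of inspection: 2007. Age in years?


Birth year: 1985
Current year: 2007
Age = current year - birth year
Age = 2007 - 1985 = 22

22


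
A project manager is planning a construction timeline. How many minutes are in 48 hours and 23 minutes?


Hours: 48
Minutes: 23
Convert hours to minutes: 48 x 60 = 2880
Add remaining minutes: 2880 + 23 = 2903

2903


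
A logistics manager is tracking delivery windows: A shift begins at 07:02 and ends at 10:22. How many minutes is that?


Start time: 07:02 = 422 minutes from midnight
End time: 10:22 = 622 minutes from midnight
Difference: 622 - 422 = 200 minutes
That is 3 hours and 20 minutes

200


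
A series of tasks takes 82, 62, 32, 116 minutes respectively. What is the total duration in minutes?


Durations: 82, 62, 32, 116
Running sum: 82
+ 62 = 144
+ 32 = 176
+ 116 = 292
Total duration: 292 minutes
That is 4 hours and 52 minutes

292


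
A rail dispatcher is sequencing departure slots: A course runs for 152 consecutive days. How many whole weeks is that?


Total days: 152
Days per week: 7
Division: 152 / 7 = 21 remainder 5
Complete weeks: 21
Remaining days: 5

21


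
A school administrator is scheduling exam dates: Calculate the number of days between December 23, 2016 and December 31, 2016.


Start: December 23, 2016
End: December 31, 2016
Days left in December: 8
Total: 8 days

8


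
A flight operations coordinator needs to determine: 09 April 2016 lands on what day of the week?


Date: 2016-04-09
January 1, 2016 is a Friday
Day of year: 100
Offset from Jan 1: 99 days
99 mod 7 = 1
Result: Saturday

Saturday


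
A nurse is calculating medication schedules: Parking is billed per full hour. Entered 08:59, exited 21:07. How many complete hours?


Start: 08:59
End: 21:07
Hour difference: 21 - 8 = 13 hours
Minute difference: 7 - 59 = -52 minutes
Total minutes: 728
Complete hours: 728 / 60 = 12 (remainder 8)

12


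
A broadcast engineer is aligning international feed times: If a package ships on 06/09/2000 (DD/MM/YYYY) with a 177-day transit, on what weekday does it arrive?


Start: 2000-09-06 (Wednesday)
Step 1 - find target date: add 177 days
  2000-09-06 + 177 days = 2001-03-02
Step 2 - day of week:
  177 mod 7 = 2
  Wednesday + 2 days -> Friday
Result: Friday (2001-03-02)

Friday


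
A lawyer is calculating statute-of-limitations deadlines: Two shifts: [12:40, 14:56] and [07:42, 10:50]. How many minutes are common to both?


Interval A: [760, 896] minutes from midnight
Interval B: [462, 650] minutes from midnight
Overlap start = max(760, 462) = 760
Overlap end = min(896, 650) = 650
End <= start, so the intervals do not overlap: 0 minutes

0


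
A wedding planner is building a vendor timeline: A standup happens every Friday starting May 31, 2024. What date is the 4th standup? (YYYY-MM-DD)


First occurrence: 2024-05-31 (occurrence 1)
Each occurrence is 7 days after the previous.
Occurrence 4 is 3 weeks after the first.
3 weeks = 21 days
2024-05-31 + 21 days = 2024-06-21

2024-06-21


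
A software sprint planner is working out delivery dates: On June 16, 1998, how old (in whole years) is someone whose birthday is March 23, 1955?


Birth: 1955-03-23
Reference: 1998-06-16
Year difference: 1998 - 1955 = 43
Has birthday (03-23) occurred by 06-16? Yes
Age in full years: 43

43


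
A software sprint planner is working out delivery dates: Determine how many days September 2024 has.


Month: September
Year: 2024
September is a 30-day month
Total: 30 days

30


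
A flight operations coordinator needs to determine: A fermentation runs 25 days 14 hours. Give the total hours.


Days: 25
Extra hours: 14
Hours per day: 24
Days to hours: 25 x 24 = 600
Total: 600 + 14 = 614

614


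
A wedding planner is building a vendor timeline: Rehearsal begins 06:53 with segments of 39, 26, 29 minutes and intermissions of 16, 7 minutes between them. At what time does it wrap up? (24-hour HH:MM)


Start: 06:53 = 413 min from midnight
  after task 1 (39 min): 07:32
  after break (16 min): 07:48
  after task 2 (26 min): 08:14
  after break (7 min): 08:21
  after task 3 (29 min): 08:50
Total elapsed: 117 minutes
End time: 08:50

08:50


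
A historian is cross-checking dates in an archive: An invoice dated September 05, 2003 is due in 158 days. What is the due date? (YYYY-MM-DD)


Start: 2003-09-05
Adding 158 days
Days remaining in September: 25
After September: 133 days still to add
October 2003: 31 days, 102 remaining
November 2003: 30 days, 72 remaining
December 2003: 31 days, 41 remaining
January 2004: 31 days, 10 remaining
Result: 2004-02-10

2004-02-10


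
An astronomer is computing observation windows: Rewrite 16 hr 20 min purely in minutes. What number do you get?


Hours: 16
Extra minutes: 20
Minutes per hour: 60
Hours to minutes: 16 x 60 = 960
Total: 960 + 20 = 980

980


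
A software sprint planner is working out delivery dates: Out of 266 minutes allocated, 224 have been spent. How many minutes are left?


Total budget: 266 minutes
Time used: 224 minutes
Remaining: 266 - 224 = 42 minutes
Percent used: 84.2%
Percent remaining: 15.8%

42


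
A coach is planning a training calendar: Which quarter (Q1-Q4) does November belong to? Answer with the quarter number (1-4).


Month: November (month 11)
Q1: January-March (months 1-3)
Q2: April-June (months 4-6)
Q3: July-September (months 7-9)
Q4: October-December (months 10-12)
Month 11 falls in Q4

4


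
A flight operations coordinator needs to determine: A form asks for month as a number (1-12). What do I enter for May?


Calendar month order:
4. April
5. May <--
6. June
May is month number 5

5


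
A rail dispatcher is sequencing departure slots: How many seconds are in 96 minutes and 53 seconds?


Minutes: 96
Extra seconds: 53
Seconds per minute: 60
Minutes to seconds: 96 x 60 = 5760
Total: 5760 + 53 = 5813

5813


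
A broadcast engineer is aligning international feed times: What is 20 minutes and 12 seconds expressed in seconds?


Minutes: 20
Extra seconds: 12
Seconds per minute: 60
Minutes to seconds: 20 x 60 = 1200
Total: 1200 + 12 = 1212

1212


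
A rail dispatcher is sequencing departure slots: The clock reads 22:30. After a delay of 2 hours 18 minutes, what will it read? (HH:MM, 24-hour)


Start time: 22:30
Adding: 2 hours 18 minutes
Minutes: 30 + 18 = 48
Hours: 22 + 2 + 0 = 24
Hour wraparound: 24 mod 24 = 0
Result: 00:48

00:48


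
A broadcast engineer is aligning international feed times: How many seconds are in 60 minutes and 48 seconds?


Minutes: 60
Seconds: 48
Convert minutes to seconds: 60 x 60 = 3600
Add remaining seconds: 3600 + 48 = 3648

3648


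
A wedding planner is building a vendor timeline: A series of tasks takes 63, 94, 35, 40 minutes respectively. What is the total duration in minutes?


Durations: 63, 94, 35, 40
Running sum: 63
+ 94 = 157
+ 35 = 192
+ 40 = 232
Total duration: 232 minutes
That is 3 hours and 52 minutes

232


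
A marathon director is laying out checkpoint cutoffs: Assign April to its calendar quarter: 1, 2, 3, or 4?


Month: April (month 4)
Q1: January-March (months 1-3)
Q2: April-June (months 4-6)
Q3: July-September (months 7-9)
Q4: October-December (months 10-12)
Month 4 falls in Q2

2


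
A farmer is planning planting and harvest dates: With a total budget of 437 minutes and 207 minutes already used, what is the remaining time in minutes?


Total budget: 437 minutes
Time used: 207 minutes
Remaining: 437 - 207 = 230 minutes
Percent used: 47.4%
Percent remaining: 52.6%

230


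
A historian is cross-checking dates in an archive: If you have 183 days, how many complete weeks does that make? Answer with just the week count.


Total days: 183
Days per week: 7
Division: 183 / 7 = 26 remainder 1
Complete weeks: 26
Remaining days: 1

26


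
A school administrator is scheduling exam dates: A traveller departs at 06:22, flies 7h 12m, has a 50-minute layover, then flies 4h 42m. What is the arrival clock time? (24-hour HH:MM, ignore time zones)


Depart: 06:22
Leg 1: +432 min -> 13:34
Layover: +50 min -> 14:24
Leg 2: +282 min -> 19:06
Total travel: 764 minutes = 12h 44m
Arrival: 19:06

19:06


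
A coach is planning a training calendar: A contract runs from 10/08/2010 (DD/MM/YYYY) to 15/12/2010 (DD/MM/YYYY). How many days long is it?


Start date: 2010-08-10
End date: 2010-12-15
Aug 2010: +22 days
Sep 2010: +30 days
Oct 2010: +31 days
Nov 2010: +30 days
Dec 2010: +14 days
Total: 127 days

127


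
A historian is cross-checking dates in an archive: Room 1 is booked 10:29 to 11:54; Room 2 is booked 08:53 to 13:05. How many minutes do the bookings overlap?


Interval A: [629, 714] minutes from midnight
Interval B: [533, 785] minutes from midnight
Overlap start = max(629, 533) = 629
Overlap end = min(714, 785) = 714
Overlap = 714 - 629 = 85 minutes

85


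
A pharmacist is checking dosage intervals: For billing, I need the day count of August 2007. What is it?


Month: August
Year: 2007
August is a 31-day month
Total: 31 days

31


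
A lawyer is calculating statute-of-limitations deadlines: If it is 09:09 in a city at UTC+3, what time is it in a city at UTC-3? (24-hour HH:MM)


Local time: 09:09 at UTC+3 (offset 3h)
Target zone: UTC-3 (offset -3h)
Difference: -3 - (3) = -6 hours
Calculation: 9 + (-6) = 3
Result: 03:09

03:09


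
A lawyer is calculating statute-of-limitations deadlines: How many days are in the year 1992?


Year: 1992
Check leap year rules:
Divisible by 4? Yes
Divisible by 100? No
1992 is a leap year
Days: 366

366


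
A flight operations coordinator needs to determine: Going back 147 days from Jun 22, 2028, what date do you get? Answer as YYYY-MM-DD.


Start: 2028-06-22
Subtracting 147 days
Days already passed in June: 22
After going back through June: 125 more days to subtract
May 2028: 31 days, 94 remaining
April 2028: 30 days, 64 remaining
March 2028: 31 days, 33 remaining
February 2028: 29 days, 4 remaining
Result: 2028-01-27

2028-01-27


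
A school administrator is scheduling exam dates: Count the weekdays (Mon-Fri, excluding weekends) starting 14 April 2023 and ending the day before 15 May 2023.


Start: 2023-04-14 (Friday)
End (exclusive): 2023-05-15 (Monday)
Total calendar days: 31
Full weeks: 31 // 7 = 4 -> 20 weekdays
Remaining 3 days starting on Friday:
  Fri(w), Sat(-), Sun(-) -> 1 weekdays
Total business days: 20 + 1 = 21

21


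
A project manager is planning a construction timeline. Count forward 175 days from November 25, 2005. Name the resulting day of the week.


Start: 2005-11-25 (Friday)
Step 1 - find target date: add 175 days
  2005-11-25 + 175 days = 2006-05-19
Step 2 - day of week:
  175 mod 7 = 0
  Friday + 0 days -> Friday
Result: Friday (2006-05-19)

Friday


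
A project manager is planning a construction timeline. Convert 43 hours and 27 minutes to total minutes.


Hours: 43
Minutes: 27
Convert hours to minutes: 43 x 60 = 2580
Add remaining minutes: 2580 + 27 = 2607

2607


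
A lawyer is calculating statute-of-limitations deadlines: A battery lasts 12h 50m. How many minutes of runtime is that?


Hours: 12
Extra minutes: 50
Minutes per hour: 60
Hours to minutes: 12 x 60 = 720
Total: 720 + 50 = 770

770


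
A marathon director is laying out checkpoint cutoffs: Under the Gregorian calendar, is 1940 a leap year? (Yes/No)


Year: 1940
Divisible by 4? 1940 / 4 = 485.0 -> Yes
Divisible by 100? 1940 / 100 = 19.4 -> No
Divisible by 4 but not 100, so it IS a leap year

Yes


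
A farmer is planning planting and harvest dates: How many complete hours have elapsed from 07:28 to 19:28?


Start: 07:28
End: 19:28
Hour difference: 19 - 7 = 12 hours
Minute difference: 28 - 28 = 0 minutes
Total minutes: 720
Complete hours: 720 / 60 = 12 (remainder 0)

12


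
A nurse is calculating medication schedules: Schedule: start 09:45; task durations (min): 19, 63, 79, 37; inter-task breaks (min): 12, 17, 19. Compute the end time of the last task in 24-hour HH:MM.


Start: 09:45 = 585 min from midnight
  after task 1 (19 min): 10:04
  after break (12 min): 10:16
  after task 2 (63 min): 11:19
  after break (17 min): 11:36
  after task 3 (79 min): 12:55
  after break (19 min): 13:14
  after task 4 (37 min): 13:51
Total elapsed: 246 minutes
End time: 13:51

13:51


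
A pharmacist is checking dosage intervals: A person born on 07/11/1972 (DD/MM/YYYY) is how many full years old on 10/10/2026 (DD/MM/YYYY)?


Birth: 1972-11-07
Reference: 2026-10-10
Year difference: 2026 - 1972 = 54
Has birthday (11-07) occurred by 10-10? No
Birthday not yet reached this year -> subtract 1
Age in full years: 53

53


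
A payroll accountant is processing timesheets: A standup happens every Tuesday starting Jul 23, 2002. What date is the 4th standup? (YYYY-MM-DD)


First occurrence: 2002-07-23 (occurrence 1)
Each occurrence is 7 days after the previous.
Occurrence 4 is 3 weeks after the first.
3 weeks = 21 days
2002-07-23 + 21 days = 2002-08-13

2002-08-13


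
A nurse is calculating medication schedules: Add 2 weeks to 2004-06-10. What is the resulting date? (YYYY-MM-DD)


Start: 2004-06-10
Weeks to add: 2
Convert to days: 2 x 7 = 14 days
Add 14 days to 2004-06-10
Result: 2004-06-24

2004-06-24


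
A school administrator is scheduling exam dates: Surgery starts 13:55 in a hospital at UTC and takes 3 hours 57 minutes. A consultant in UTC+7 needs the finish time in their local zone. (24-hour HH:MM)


Start: 13:55 in UTC
Step 1 - add duration:
  minutes: 55 + 57 = 112 (carry 1h)
  hours: 13 + 3 + 1 = 17
  end in UTC: 17:52
Step 2 - convert UTC -> UTC+7:
  offset difference: 7 - (0) = 7 hours
  17 + (7) = 24 -> mod 24 = 0
Result: 00:52 in UTC+7

00:52


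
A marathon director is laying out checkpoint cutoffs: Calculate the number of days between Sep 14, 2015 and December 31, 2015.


Start: September 14, 2015
End: December 31, 2015
Days left in September: 16
October: 31
November: 30
December: 31
Sum of remaining months: 92
Total: 16 + 92 = 108

108


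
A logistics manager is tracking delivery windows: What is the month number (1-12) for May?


Calendar month order:
4. April
5. May <--
6. June
May is month number 5

5


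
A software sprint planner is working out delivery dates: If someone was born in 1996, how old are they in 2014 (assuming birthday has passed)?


Birth year: 1996
Current year: 2014
Age = current year - birth year
Age = 2014 - 1996 = 18

18


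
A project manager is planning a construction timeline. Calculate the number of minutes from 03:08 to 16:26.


Start time: 03:08 = 188 minutes from midnight
End time: 16:26 = 986 minutes from midnight
Difference: 986 - 188 = 798 minutes
That is 13 hours and 18 minutes

798


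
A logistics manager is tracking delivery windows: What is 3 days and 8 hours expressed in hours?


Days: 3
Extra hours: 8
Hours per day: 24
Days to hours: 3 x 24 = 72
Total: 72 + 8 = 80

80


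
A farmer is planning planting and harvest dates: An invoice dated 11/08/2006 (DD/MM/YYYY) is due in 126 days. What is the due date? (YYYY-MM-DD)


Start: 2006-08-11
Adding 126 days
Days remaining in August: 20
After August: 106 days still to add
September 2006: 30 days, 76 remaining
October 2006: 31 days, 45 remaining
November 2006: 30 days, 15 remaining
December 2006 has 31 days, need 15
Result: 2006-12-15

2006-12-15


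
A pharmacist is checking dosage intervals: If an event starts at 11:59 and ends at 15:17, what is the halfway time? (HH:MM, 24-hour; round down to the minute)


Start time: 11:59 = 719 minutes from midnight
End time: 15:17 = 917 minutes from midnight
Sum: 719 + 917 = 1636
Midpoint: 1636 / 2 = 818 minutes
Convert: 818 / 60 = 13 hours, 38 minutes
Result: 13:38

13:38


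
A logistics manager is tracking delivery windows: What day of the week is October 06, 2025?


Date: 2025-10-06
January 1, 2025 is a Wednesday
Day of year: 279
Offset from Jan 1: 278 days
278 mod 7 = 5
Result: Monday

Monday


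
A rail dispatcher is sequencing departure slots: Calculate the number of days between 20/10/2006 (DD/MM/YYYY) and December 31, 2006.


Start: October 20, 2006
End: December 31, 2006
Days left in October: 11
November: 30
December: 31
Sum of remaining months: 61
Total: 11 + 61 = 72

72


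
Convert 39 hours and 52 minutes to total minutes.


Hours: 39
Extra minutes: 52
Minutes per hour: 60
Hours to minutes: 39 x 60 = 2340
Total: 2340 + 52 = 2392

2392


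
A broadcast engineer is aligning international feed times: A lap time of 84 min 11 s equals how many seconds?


Minutes: 84
Seconds: 11
Convert minutes to seconds: 84 x 60 = 5040
Add remaining seconds: 5040 + 11 = 5051

5051


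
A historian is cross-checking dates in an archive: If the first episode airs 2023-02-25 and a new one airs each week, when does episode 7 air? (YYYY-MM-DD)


First occurrence: 2023-02-25 (occurrence 1)
Each occurrence is 7 days after the previous.
Occurrence 7 is 6 weeks after the first.
6 weeks = 42 days
2023-02-25 + 42 days = 2023-04-08

2023-04-08


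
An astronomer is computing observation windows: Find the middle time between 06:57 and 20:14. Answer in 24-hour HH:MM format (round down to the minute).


Start time: 06:57 = 417 minutes from midnight
End time: 20:14 = 1214 minutes from midnight
Sum: 417 + 1214 = 1631
Midpoint: 1631 / 2 = 815 minutes
Convert: 815 / 60 = 13 hours, 35 minutes
Result: 13:35

13:35


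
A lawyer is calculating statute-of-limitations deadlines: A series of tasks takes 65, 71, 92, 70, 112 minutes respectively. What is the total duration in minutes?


Durations: 65, 71, 92, 70, 112
Running sum: 65
+ 71 = 136
+ 92 = 228
+ 70 = 298
+ 112 = 410
Total duration: 410 minutes
That is 6 hours and 50 minutes

410


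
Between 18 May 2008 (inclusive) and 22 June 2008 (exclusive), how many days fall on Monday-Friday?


Start: 2008-05-18 (Sunday)
End (exclusive): 2008-06-22 (Sunday)
Total calendar days: 35
Full weeks: 35 // 7 = 5 -> 25 weekdays
Remaining 0 days starting on Sunday:
Total business days: 25 + 0 = 25

25


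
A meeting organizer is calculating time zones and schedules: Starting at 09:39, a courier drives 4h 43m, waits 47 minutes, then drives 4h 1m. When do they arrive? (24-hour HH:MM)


Depart: 09:39
Leg 1: +283 min -> 14:22
Layover: +47 min -> 15:09
Leg 2: +241 min -> 19:10
Total travel: 571 minutes = 9h 31m
Arrival: 19:10

19:10


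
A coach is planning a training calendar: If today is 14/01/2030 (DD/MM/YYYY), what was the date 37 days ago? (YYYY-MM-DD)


Start: 2030-01-14
Subtracting 37 days
Days already passed in January: 14
After going back through January: 23 more days to subtract
December 2029 has 31 days, need 23
Result: 2029-12-08

2029-12-08


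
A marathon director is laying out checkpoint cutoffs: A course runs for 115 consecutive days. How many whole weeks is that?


Total days: 115
Days per week: 7
Division: 115 / 7 = 16 remainder 3
Complete weeks: 16
Remaining days: 3

16


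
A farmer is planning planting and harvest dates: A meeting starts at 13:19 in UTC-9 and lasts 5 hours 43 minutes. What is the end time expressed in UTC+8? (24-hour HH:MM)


Start: 13:19 in UTC-9
Step 1 - add duration:
  minutes: 19 + 43 = 62 (carry 1h)
  hours: 13 + 5 + 1 = 19
  end in UTC-9: 19:02
Step 2 - convert UTC-9 -> UTC+8:
  offset difference: 8 - (-9) = 17 hours
  19 + (17) = 36 -> mod 24 = 12
Result: 12:02 in UTC+8

12:02


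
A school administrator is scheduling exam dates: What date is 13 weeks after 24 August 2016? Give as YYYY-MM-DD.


Start: 2016-08-24
Weeks to add: 13
Convert to days: 13 x 7 = 91 days
Add 91 days to 2016-08-24
Result: 2016-11-23

2016-11-23


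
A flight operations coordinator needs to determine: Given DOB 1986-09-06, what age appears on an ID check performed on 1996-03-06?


Birth: 1986-09-06
Reference: 1996-03-06
Year difference: 1996 - 1986 = 10
Has birthday (09-06) occurred by 03-06? No
Birthday not yet reached this year -> subtract 1
Age in full years: 9

9


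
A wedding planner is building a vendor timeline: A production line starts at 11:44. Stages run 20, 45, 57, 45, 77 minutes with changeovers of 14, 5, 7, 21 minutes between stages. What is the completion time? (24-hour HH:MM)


Start: 11:44 = 704 min from midnight
  after task 1 (20 min): 12:04
  after break (14 min): 12:18
  after task 2 (45 min): 13:03
  after break (5 min): 13:08
  after task 3 (57 min): 14:05
  after break (7 min): 14:12
  after task 4 (45 min): 14:57
  after break (21 min): 15:18
  after task 5 (77 min): 16:35
Total elapsed: 291 minutes
End time: 16:35

16:35


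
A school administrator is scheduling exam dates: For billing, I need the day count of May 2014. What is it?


Month: May
Year: 2014
May is a 31-day month
Total: 31 days

31


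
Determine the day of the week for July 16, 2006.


Date: 2006-07-16
January 1, 2006 is a Sunday
Day of year: 197
Offset from Jan 1: 196 days
196 mod 7 = 0
Result: Sunday

Sunday


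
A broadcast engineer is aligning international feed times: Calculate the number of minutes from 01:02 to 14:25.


Start time: 01:02 = 62 minutes from midnight
End time: 14:25 = 865 minutes from midnight
Difference: 865 - 62 = 803 minutes
That is 13 hours and 23 minutes

803


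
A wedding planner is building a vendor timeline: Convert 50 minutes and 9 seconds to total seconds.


Minutes: 50
Extra seconds: 9
Seconds per minute: 60
Minutes to seconds: 50 x 60 = 3000
Total: 3000 + 9 = 3009

3009


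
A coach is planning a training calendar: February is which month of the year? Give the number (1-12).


Calendar month order:
1. January
2. February <--
3. March
February is month number 2

2


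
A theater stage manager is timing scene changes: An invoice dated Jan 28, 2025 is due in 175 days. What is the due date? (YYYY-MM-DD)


Start: 2025-01-28
Adding 175 days
Days remaining in January: 3
After January: 172 days still to add
February 2025: 28 days, 144 remaining
March 2025: 31 days, 113 remaining
April 2025: 30 days, 83 remaining
May 2025: 31 days, 52 remaining
Result: 2025-07-22

2025-07-22


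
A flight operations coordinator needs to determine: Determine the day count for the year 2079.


Year: 2079
Check leap year rules:
Divisible by 4? No
2079 is not a leap year
Days: 365

365


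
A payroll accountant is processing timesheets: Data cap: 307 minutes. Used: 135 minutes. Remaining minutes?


Total budget: 307 minutes
Time used: 135 minutes
Remaining: 307 - 135 = 172 minutes
Percent used: 44.0%
Percent remaining: 56.0%

172


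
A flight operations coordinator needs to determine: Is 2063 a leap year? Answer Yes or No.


Year: 2063
Divisible by 4? 2063 / 4 = 515.75 -> No
Not divisible by 4, so NOT a leap year

No


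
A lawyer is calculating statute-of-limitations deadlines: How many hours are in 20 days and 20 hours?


Days: 20
Extra hours: 20
Hours per day: 24
Days to hours: 20 x 24 = 480
Total: 480 + 20 = 500

500


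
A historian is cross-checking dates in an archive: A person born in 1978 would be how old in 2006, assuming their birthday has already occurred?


Birth year: 1978
Current year: 2006
Age = current year - birth year
Age = 2006 - 1978 = 28

28


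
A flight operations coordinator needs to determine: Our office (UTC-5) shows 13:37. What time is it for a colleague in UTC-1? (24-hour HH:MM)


Local time: 13:37 at UTC-5 (offset -5h)
Target zone: UTC-1 (offset -1h)
Difference: -1 - (-5) = 4 hours
Calculation: 13 + (4) = 17
Result: 17:37

17:37


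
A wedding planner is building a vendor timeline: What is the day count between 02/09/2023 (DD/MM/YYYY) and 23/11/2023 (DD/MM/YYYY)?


Start date: 2023-09-02
End date: 2023-11-23
Sep 2023: +29 days
Oct 2023: +31 days
Nov 2023: +22 days
Total: 82 days

82


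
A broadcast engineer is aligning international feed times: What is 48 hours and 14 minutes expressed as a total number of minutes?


Hours: 48
Minutes: 14
Convert hours to minutes: 48 x 60 = 2880
Add remaining minutes: 2880 + 14 = 2894

2894


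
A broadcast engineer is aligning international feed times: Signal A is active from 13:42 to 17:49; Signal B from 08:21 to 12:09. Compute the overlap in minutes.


Interval A: [822, 1069] minutes from midnight
Interval B: [501, 729] minutes from midnight
Overlap start = max(822, 501) = 822
Overlap end = min(1069, 729) = 729
End <= start, so the intervals do not overlap: 0 minutes

0


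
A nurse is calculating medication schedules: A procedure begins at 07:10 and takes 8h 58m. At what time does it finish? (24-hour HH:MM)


Start time: 07:10
Adding: 8 hours 58 minutes
Minutes: 10 + 58 = 68
Minute overflow: 68 >= 60, so carry 1 hour, minutes = 8
Hours: 7 + 8 + 1 = 16
Result: 16:08

16:08


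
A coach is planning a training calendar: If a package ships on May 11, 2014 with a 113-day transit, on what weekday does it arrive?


Start: 2014-05-11 (Sunday)
Step 1 - find target date: add 113 days
  2014-05-11 + 113 days = 2014-09-01
Step 2 - day of week:
  113 mod 7 = 1
  Sunday + 1 days -> Monday
Result: Monday (2014-09-01)

Monday


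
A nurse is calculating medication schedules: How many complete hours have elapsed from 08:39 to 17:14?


Start: 08:39
End: 17:14
Hour difference: 17 - 8 = 9 hours
Minute difference: 14 - 39 = -25 minutes
Total minutes: 515
Complete hours: 515 / 60 = 8 (remainder 35)

8


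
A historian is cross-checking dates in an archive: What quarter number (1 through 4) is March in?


Month: March (month 3)
Q1: January-March (months 1-3)
Q2: April-June (months 4-6)
Q3: July-September (months 7-9)
Q4: October-December (months 10-12)
Month 3 falls in Q1

1


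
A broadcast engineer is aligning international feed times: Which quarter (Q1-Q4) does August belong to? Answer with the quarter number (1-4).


Month: August (month 8)
Q1: January-March (months 1-3)
Q2: April-June (months 4-6)
Q3: July-September (months 7-9)
Q4: October-December (months 10-12)
Month 8 falls in Q3

3


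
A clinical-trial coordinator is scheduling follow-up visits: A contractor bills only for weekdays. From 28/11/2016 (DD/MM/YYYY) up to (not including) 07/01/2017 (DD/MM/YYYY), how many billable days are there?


Start: 2016-11-28 (Monday)
End (exclusive): 2017-01-07 (Saturday)
Total calendar days: 40
Full weeks: 40 // 7 = 5 -> 25 weekdays
Remaining 5 days starting on Monday:
  Mon(w), Tue(w), Wed(w), Thu(w), Fri(w) -> 5 weekdays
Total business days: 25 + 5 = 30

30


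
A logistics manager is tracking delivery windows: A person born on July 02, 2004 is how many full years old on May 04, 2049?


Birth: 2004-07-02
Reference: 2049-05-04
Year difference: 2049 - 2004 = 45
Has birthday (07-02) occurred by 05-04? No
Birthday not yet reached this year -> subtract 1
Age in full years: 44

44


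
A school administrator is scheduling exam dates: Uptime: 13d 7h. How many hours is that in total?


Days: 13
Extra hours: 7
Hours per day: 24
Days to hours: 13 x 24 = 312
Total: 312 + 7 = 319

319


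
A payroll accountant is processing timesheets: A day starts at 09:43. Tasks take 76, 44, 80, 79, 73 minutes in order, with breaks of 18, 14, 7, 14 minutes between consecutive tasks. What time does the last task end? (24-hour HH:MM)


Start: 09:43 = 583 min from midnight
  after task 1 (76 min): 10:59
  after break (18 min): 11:17
  after task 2 (44 min): 12:01
  after break (14 min): 12:15
  after task 3 (80 min): 13:35
  after break (7 min): 13:42
  after task 4 (79 min): 15:01
  after break (14 min): 15:15
  after task 5 (73 min): 16:28
Total elapsed: 405 minutes
End time: 16:28

16:28


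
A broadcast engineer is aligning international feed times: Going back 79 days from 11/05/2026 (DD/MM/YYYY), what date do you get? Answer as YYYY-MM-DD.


Start: 2026-05-11
Subtracting 79 days
Days already passed in May: 11
After going back through May: 68 more days to subtract
April 2026: 30 days, 38 remaining
March 2026: 31 days, 7 remaining
February 2026 has 28 days, need 7
Result: 2026-02-21

2026-02-21


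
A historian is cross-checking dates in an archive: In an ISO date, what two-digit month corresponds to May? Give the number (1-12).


Calendar month order:
4. April
5. May <--
6. June
May is month number 5

5


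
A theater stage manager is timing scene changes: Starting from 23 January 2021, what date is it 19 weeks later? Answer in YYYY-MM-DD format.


Start: 2021-01-23
Weeks to add: 19
Convert to days: 19 x 7 = 133 days
Add 133 days to 2021-01-23
Result: 2021-06-05

2021-06-05


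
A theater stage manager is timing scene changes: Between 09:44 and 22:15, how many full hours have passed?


Start: 09:44
End: 22:15
Hour difference: 22 - 9 = 13 hours
Minute difference: 15 - 44 = -29 minutes
Total minutes: 751
Complete hours: 751 / 60 = 12 (remainder 31)

12


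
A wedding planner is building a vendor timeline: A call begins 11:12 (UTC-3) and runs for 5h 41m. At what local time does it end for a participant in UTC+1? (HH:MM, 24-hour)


Start: 11:12 in UTC-3
Step 1 - add duration:
  minutes: 12 + 41 = 53
  hours: 11 + 5 + 0 = 16
  end in UTC-3: 16:53
Step 2 - convert UTC-3 -> UTC+1:
  offset difference: 1 - (-3) = 4 hours
  16 + (4) = 20 -> mod 24 = 20
Result: 20:53 in UTC+1

20:53


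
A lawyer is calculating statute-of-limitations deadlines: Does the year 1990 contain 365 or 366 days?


Year: 1990
Check leap year rules:
Divisible by 4? No
1990 is not a leap year
Days: 365

365


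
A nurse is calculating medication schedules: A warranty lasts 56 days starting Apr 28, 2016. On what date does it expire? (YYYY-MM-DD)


Start: 2016-04-28
Adding 56 days
Days remaining in April: 2
After April: 54 days still to add
May 2016: 31 days, 23 remaining
June 2016 has 30 days, need 23
Result: 2016-06-23

2016-06-23


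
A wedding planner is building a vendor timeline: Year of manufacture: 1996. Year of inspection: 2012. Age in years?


Birth year: 1996
Current year: 2012
Age = current year - birth year
Age = 2012 - 1996 = 16

16
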